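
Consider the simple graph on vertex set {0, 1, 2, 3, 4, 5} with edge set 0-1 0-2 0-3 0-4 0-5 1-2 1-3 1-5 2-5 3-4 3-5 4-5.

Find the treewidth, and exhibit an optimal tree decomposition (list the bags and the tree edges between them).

Each bag holds 4 vertices, so the decomposition has width 3, which upper-bounds the treewidth. On the other hand G contains the 4-clique {0, 1, 2, 5}. A clique must lie in a single bag of any decomposition, so no decomposition can have width below 3. The upper and lower bounds meet at 3, so that is the treewidth.

Treewidth 3.
Bags: B1 = {0, 1, 3, 5}  B2 = {0, 3, 4, 5}  B3 = {0, 1, 2, 5}
Tree: B1–B2, B1–B3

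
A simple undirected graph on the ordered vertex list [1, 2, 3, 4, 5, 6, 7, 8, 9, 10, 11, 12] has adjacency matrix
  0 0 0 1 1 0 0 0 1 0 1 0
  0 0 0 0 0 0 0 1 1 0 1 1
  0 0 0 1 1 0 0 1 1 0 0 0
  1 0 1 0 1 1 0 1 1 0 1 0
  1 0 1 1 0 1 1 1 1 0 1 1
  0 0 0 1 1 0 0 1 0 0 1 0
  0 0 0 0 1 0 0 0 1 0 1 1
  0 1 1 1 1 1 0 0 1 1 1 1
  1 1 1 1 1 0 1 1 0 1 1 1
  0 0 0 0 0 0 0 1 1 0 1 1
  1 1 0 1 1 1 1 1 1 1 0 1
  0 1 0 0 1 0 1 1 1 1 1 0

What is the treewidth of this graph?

4

A width-4 tree decomposition is:
Bags: B1 = {4, 5, 8, 9, 11}  B2 = {5, 8, 9, 11, 12}  B3 = {8, 9, 10, 11, 12}  B4 = {1, 4, 5, 9, 11}  B5 = {5, 7, 9, 11, 12}  B6 = {4, 5, 6, 8, 11}  B7 = {2, 8, 9, 11, 12}  B8 = {3, 4, 5, 8, 9}
Tree: B1–B2, B2–B3, B1–B4, B2–B5, B1–B6, B3–B7, B1–B8
Each bag holds 5 vertices, so the decomposition has width 4, which upper-bounds the treewidth. On the other hand G contains the 5-clique {2, 8, 9, 11, 12}. A clique must lie in a single bag of any decomposition, so no decomposition can have width below 4. Hence tw(G) = 4 exactly.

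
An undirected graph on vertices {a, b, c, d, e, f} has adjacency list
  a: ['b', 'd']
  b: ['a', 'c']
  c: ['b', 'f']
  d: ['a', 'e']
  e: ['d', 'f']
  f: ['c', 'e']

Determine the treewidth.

2

A width-2 tree decomposition is:
Bags: B1 = {d, e, f}  B2 = {c, d, f}  B3 = {b, c, d}  B4 = {a, b, d}
Tree: B1–B2, B2–B3, B3–B4
Every bag has size at most 3, so the width is 3 − 1 = 2 and tw(G) ≤ 2. Since d–e–f–c–b–a–d is a cycle in G, G is not acyclic. Forests are exactly the graphs of treewidth ≤ 1, so tw(G) ≥ 2. Hence tw(G) = 2 exactly.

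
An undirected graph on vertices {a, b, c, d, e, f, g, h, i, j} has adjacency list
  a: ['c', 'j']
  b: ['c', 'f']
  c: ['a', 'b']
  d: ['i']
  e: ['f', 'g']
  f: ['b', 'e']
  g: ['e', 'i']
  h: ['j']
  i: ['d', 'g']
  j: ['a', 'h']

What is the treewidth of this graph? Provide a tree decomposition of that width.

Treewidth 1.
One optimal decomposition is:
Bags: B1 = {h, j}  B2 = {a, j}  B3 = {a, c}  B4 = {b, c}  B5 = {b, f}  B6 = {e, f}  B7 = {e, g}  B8 = {g, i}  B9 = {d, i}
Tree: B1–B2, B2–B3, B3–B4, B4–B5, B5–B6, B6–B7, B7–B8, B8–B9

Every bag has size at most 2, so the width is 2 − 1 = 1 and tw(G) ≤ 1. Any graph with an edge has treewidth ≥ 1, and G has the edge h–j. The upper and lower bounds meet at 1, so that is the treewidth.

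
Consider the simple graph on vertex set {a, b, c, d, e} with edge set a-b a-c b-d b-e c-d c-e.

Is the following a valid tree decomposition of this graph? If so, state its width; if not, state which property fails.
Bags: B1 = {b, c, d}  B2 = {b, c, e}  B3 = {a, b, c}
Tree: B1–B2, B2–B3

Vertex coverage: the bags together contain {a, b, c, d, e}, the full vertex set. Edge coverage: each edge of G has both endpoints in at least one bag. Running intersection: for every vertex, the bags containing it form a connected subtree. All three properties hold, so this is a valid tree decomposition of width max|bag| − 1 = 2, and hence tw(G) ≤ 2.

Yes; width 2.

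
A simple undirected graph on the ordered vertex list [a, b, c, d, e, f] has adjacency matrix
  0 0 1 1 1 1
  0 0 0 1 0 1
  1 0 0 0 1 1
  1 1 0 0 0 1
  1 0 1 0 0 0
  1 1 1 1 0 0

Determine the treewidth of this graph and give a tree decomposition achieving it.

Every bag has size at most 3, so the width is 3 − 1 = 2 and tw(G) ≤ 2. On the other hand G contains the 3-clique {a, c, e}. A clique must lie in a single bag of any decomposition, so no decomposition can have width below 2. Combining the bounds, tw(G) = 2.

Treewidth 2.
One optimal decomposition is:
Bags: B1 = {a, d, f}  B2 = {b, d, f}  B3 = {a, c, f}  B4 = {a, c, e}
Tree: B1–B2, B1–B3, B3–B4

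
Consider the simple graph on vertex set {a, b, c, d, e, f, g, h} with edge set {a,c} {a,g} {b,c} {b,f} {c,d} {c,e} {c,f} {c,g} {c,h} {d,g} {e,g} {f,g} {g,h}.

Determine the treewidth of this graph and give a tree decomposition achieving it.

Every bag has size at most 3, so the width is 3 − 1 = 2 and tw(G) ≤ 2. On the other hand G contains the 3-clique {c, d, g}. A clique must lie in a single bag of any decomposition, so no decomposition can have width below 2. The upper and lower bounds meet at 2, so that is the treewidth.

Treewidth 2.
Bags: B1 = {c, d, g}  B2 = {c, f, g}  B3 = {c, g, h}  B4 = {c, e, g}  B5 = {b, c, f}  B6 = {a, c, g}
Tree: B1–B2, B1–B3, B2–B4, B2–B5, B2–B6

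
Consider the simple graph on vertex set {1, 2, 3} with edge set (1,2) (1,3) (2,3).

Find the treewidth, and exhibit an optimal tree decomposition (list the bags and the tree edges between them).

A single bag containing all 3 vertices is trivially a valid decomposition of width 2. Conversely, {1, 2, 3} is a clique of size 3, and the vertices of any clique must share a bag in every tree decomposition; so some bag has ≥ 3 vertices and tw(G) ≥ 2. Combining the bounds, tw(G) = 2.

Treewidth 2.
One such decomposition:
Bags: B1 = {1, 2, 3}
Tree: (single bag)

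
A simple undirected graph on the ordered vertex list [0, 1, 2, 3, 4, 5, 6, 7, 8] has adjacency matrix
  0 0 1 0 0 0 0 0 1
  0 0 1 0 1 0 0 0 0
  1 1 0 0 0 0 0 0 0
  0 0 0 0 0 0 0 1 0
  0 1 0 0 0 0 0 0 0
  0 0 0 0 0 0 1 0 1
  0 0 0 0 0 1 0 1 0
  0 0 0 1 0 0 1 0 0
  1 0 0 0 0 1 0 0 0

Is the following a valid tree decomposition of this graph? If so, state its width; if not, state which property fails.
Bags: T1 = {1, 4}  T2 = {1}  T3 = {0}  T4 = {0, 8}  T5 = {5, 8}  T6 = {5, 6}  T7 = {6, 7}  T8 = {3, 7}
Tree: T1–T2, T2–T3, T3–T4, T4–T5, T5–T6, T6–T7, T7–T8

A tree decomposition must satisfy three properties: every vertex lies in some bag; for every edge, both endpoints lie together in some bag; and for every vertex, the bags containing it form a connected subtree. Here vertex 2 appears in no bag, so the decomposition is invalid.

No — vertex 2 appears in no bag.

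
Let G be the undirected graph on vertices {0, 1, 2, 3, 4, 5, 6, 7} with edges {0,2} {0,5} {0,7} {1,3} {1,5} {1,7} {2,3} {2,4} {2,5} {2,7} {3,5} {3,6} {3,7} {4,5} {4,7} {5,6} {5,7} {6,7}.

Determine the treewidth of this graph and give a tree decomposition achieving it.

Each bag holds 4 vertices, so the decomposition has width 3, which upper-bounds the treewidth. For the lower bound, the 4 vertices {1, 3, 5, 7} are pairwise adjacent, and any tree decomposition puts a clique entirely inside one bag — forcing width ≥ 3. Therefore the treewidth is 3.

Treewidth 3.
Bags: B1 = {2, 3, 5, 7}  B2 = {1, 3, 5, 7}  B3 = {0, 2, 5, 7}  B4 = {2, 4, 5, 7}  B5 = {3, 5, 6, 7}
Tree: B1–B2, B1–B3, B1–B4, B1–B5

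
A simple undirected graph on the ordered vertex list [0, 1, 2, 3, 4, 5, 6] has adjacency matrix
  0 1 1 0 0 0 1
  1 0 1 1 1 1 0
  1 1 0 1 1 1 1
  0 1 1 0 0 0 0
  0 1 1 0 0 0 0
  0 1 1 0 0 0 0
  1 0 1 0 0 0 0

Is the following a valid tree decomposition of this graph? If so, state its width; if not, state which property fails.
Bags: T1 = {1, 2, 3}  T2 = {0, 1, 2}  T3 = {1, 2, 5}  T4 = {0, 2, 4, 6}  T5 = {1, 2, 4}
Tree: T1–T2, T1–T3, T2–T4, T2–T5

A tree decomposition must satisfy three properties: every vertex lies in some bag; for every edge, both endpoints lie together in some bag; and for every vertex, the bags containing it form a connected subtree. Here bags containing vertex 4 are not connected in the tree, so the decomposition is invalid.

No — bags containing vertex 4 are not connected in the tree.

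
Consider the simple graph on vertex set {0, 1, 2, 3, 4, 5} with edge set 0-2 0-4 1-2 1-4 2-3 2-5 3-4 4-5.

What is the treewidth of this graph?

2

A width-2 tree decomposition is:
Bags: B1 = {1, 2, 4}  B2 = {2, 3, 4}  B3 = {2, 4, 5}  B4 = {0, 2, 4}
Tree: B1–B2, B2–B3, B3–B4
Every bag has size at most 3, so the width is 3 − 1 = 2 and tw(G) ≤ 2. Since 2–1–4–3–2 is a cycle in G, G is not acyclic. Forests are exactly the graphs of treewidth ≤ 1, so tw(G) ≥ 2. The upper and lower bounds meet at 2, so that is the treewidth.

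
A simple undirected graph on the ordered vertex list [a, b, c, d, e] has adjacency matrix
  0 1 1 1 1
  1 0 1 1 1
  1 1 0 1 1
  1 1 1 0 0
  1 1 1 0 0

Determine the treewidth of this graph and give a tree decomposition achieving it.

Each bag holds 4 vertices, so the decomposition has width 3, which upper-bounds the treewidth. On the other hand G contains the 4-clique {a, b, c, d}. A clique must lie in a single bag of any decomposition, so no decomposition can have width below 3. Therefore the treewidth is 3.

Treewidth 3.
One optimal decomposition is:
Bags: B1 = {a, b, c, d}  B2 = {a, b, c, e}
Tree: B1–B2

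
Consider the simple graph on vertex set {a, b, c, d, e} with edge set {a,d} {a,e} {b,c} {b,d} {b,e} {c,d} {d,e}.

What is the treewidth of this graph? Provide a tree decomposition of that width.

The largest bag has 3 vertices, giving width 2; this decomposition certifies tw(G) ≤ 2. On the other hand G contains the 3-clique {a, d, e}. A clique must lie in a single bag of any decomposition, so no decomposition can have width below 2. Hence tw(G) = 2 exactly.

Treewidth 2.
Bags: B1 = {a, d, e}  B2 = {b, d, e}  B3 = {b, c, d}
Tree: B1–B2, B2–B3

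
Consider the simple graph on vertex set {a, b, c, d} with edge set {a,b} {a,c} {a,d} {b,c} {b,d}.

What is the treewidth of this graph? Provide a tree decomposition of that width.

Each bag holds 3 vertices, so the decomposition has width 2, which upper-bounds the treewidth. For the lower bound, the 3 vertices {a, b, d} are pairwise adjacent, and any tree decomposition puts a clique entirely inside one bag — forcing width ≥ 2. The upper and lower bounds meet at 2, so that is the treewidth.

Treewidth 2.
One such decomposition:
Bags: B1 = {a, b, d}  B2 = {a, b, c}
Tree: B1–B2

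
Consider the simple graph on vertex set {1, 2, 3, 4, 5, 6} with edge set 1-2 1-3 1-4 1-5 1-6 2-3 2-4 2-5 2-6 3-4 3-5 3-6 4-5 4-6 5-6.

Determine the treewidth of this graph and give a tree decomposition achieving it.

Treewidth 5.
One such decomposition:
Bags: B1 = {1, 2, 3, 4, 5, 6}
Tree: (single bag)

With just one bag of size 6, the width is 6 − 1 = 5, so tw(G) ≤ 5. Conversely, {1, 2, 3, 4, 5, 6} is a clique of size 6, and the vertices of any clique must share a bag in every tree decomposition; so some bag has ≥ 6 vertices and tw(G) ≥ 5. Therefore the treewidth is 5.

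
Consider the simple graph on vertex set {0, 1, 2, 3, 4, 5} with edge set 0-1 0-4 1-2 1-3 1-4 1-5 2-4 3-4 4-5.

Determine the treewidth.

2

A width-2 tree decomposition is:
Bags: B1 = {1, 3, 4}  B2 = {1, 4, 5}  B3 = {0, 1, 4}  B4 = {1, 2, 4}
Tree: B1–B2, B1–B3, B1–B4
Every bag has size at most 3, so the width is 3 − 1 = 2 and tw(G) ≤ 2. On the other hand G contains the 3-clique {0, 1, 4}. A clique must lie in a single bag of any decomposition, so no decomposition can have width below 2. Therefore the treewidth is 2.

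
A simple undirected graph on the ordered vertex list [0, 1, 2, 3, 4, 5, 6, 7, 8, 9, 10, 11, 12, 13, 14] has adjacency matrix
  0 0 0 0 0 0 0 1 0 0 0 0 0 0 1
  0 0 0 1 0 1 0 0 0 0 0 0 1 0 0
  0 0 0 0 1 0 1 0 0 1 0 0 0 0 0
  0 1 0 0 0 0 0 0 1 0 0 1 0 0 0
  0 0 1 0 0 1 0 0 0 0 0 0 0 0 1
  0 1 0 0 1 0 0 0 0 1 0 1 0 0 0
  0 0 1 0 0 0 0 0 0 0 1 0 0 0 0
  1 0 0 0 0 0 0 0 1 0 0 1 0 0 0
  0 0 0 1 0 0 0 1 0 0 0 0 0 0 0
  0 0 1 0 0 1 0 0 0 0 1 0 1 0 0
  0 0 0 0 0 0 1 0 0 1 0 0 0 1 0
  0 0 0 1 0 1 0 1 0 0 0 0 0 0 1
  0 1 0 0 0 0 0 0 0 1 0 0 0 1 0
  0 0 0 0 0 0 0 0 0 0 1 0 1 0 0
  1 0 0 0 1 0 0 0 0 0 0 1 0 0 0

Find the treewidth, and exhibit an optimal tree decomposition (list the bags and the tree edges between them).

Treewidth 3.
Bags: B1 = {2, 6, 10, 13}  B2 = {2, 9, 10, 13}  B3 = {2, 9, 12, 13}  B4 = {2, 4, 9, 12}  B5 = {4, 5, 9, 12}  B6 = {1, 4, 5, 12}  B7 = {1, 4, 5, 14}  B8 = {1, 5, 11, 14}  B9 = {1, 3, 11, 14}  B10 = {0, 3, 11, 14}  B11 = {0, 3, 7, 11}  B12 = {0, 3, 7, 8}
Tree: B1–B2, B2–B3, B3–B4, B4–B5, B5–B6, B6–B7, B7–B8, B8–B9, B9–B10, B10–B11, B11–B12

Each bag holds 4 vertices, so the decomposition has width 3, which upper-bounds the treewidth. For the lower bound: the 4 vertex sets {6,10,13}, {2}, {9}, {1,4,5,12} are disjoint, each induces a connected subgraph, and every pair is joined by at least one edge of G. Contracting each set to a single vertex therefore yields K_{4} as a minor, and since treewidth is minor-monotone, tw(G) ≥ tw(K_{4}) = 3. Therefore the treewidth is 3.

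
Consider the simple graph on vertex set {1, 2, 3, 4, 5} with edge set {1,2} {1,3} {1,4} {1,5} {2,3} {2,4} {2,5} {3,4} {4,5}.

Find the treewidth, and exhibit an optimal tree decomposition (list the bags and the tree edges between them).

Each bag holds 4 vertices, so the decomposition has width 3, which upper-bounds the treewidth. For the lower bound, the 4 vertices {1, 2, 3, 4} are pairwise adjacent, and any tree decomposition puts a clique entirely inside one bag — forcing width ≥ 3. The upper and lower bounds meet at 3, so that is the treewidth.

Treewidth 3.
One optimal decomposition is:
Bags: B1 = {1, 2, 4, 5}  B2 = {1, 2, 3, 4}
Tree: B1–B2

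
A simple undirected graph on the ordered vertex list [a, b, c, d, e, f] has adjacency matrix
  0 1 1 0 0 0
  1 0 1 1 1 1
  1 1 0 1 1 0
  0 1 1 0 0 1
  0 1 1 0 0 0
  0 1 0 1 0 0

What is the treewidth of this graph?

A width-2 tree decomposition is:
Bags: B1 = {b, c, e}  B2 = {a, b, c}  B3 = {b, c, d}  B4 = {b, d, f}
Tree: B1–B2, B1–B3, B3–B4
The largest bag has 3 vertices, giving width 2; this decomposition certifies tw(G) ≤ 2. For the lower bound, the 3 vertices {b, c, d} are pairwise adjacent, and any tree decomposition puts a clique entirely inside one bag — forcing width ≥ 2. Combining the bounds, tw(G) = 2.

2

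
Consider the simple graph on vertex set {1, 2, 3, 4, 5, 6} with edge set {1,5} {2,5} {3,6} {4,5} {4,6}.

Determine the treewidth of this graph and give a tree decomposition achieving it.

The largest bag has 2 vertices, giving width 1; this decomposition certifies tw(G) ≤ 1. Since G has at least one edge (e.g. 4–6), it is not an edgeless graph, so tw(G) ≥ 1. Combining the bounds, tw(G) = 1.

Treewidth 1.
One such decomposition:
Bags: B1 = {4, 6}  B2 = {4, 5}  B3 = {1, 5}  B4 = {3, 6}  B5 = {2, 5}
Tree: B1–B2, B2–B3, B1–B4, B2–B5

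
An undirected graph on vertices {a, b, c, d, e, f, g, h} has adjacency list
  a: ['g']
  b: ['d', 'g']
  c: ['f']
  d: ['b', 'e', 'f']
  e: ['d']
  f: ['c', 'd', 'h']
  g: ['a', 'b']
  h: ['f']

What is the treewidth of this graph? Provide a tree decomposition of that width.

The largest bag has 2 vertices, giving width 1; this decomposition certifies tw(G) ≤ 1. Any graph with an edge has treewidth ≥ 1, and G has the edge d–e. Combining the bounds, tw(G) = 1.

Treewidth 1.
One optimal decomposition is:
Bags: B1 = {d, e}  B2 = {d, f}  B3 = {b, d}  B4 = {b, g}  B5 = {f, h}  B6 = {a, g}  B7 = {c, f}
Tree: B1–B2, B2–B3, B3–B4, B2–B5, B4–B6, B2–B7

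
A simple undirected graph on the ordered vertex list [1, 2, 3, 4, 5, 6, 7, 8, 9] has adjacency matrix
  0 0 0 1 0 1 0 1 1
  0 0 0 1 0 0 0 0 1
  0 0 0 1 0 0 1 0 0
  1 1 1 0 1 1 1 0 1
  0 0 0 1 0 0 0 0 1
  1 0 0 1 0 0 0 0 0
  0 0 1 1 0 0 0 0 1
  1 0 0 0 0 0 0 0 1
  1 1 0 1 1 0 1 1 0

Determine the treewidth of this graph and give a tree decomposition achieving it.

Treewidth 2.
Bags: B1 = {1, 4, 6}  B2 = {1, 4, 9}  B3 = {1, 8, 9}  B4 = {2, 4, 9}  B5 = {4, 7, 9}  B6 = {4, 5, 9}  B7 = {3, 4, 7}
Tree: B1–B2, B2–B3, B2–B4, B2–B5, B2–B6, B5–B7

Every bag has size at most 3, so the width is 3 − 1 = 2 and tw(G) ≤ 2. For the lower bound, the 3 vertices {1, 8, 9} are pairwise adjacent, and any tree decomposition puts a clique entirely inside one bag — forcing width ≥ 2. Hence tw(G) = 2 exactly.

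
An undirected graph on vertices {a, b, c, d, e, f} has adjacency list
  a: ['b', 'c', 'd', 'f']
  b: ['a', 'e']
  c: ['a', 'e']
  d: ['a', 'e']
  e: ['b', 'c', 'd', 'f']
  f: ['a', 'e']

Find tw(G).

2

A width-2 tree decomposition is:
Bags: B1 = {a, e, f}  B2 = {a, c, e}  B3 = {a, d, e}  B4 = {a, b, e}
Tree: B1–B2, B2–B3, B3–B4
Each bag holds 3 vertices, so the decomposition has width 2, which upper-bounds the treewidth. Since f–a–c–e–f is a cycle in G, G is not acyclic. Forests are exactly the graphs of treewidth ≤ 1, so tw(G) ≥ 2. Combining the bounds, tw(G) = 2.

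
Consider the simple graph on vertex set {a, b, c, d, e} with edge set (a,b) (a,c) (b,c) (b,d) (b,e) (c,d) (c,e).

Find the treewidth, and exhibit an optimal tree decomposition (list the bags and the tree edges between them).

Each bag holds 3 vertices, so the decomposition has width 2, which upper-bounds the treewidth. For the lower bound, the 3 vertices {b, c, d} are pairwise adjacent, and any tree decomposition puts a clique entirely inside one bag — forcing width ≥ 2. Therefore the treewidth is 2.

Treewidth 2.
Bags: B1 = {b, c, e}  B2 = {b, c, d}  B3 = {a, b, c}
Tree: B1–B2, B2–B3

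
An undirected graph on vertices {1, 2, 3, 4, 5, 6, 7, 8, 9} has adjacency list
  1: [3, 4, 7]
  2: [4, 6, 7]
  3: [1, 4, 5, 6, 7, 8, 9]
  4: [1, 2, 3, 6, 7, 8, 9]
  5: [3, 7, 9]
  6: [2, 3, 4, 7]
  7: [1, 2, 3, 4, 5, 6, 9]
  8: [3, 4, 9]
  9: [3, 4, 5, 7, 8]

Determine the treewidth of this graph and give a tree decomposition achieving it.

Treewidth 3.
Bags: B1 = {3, 4, 6, 7}  B2 = {2, 4, 6, 7}  B3 = {1, 3, 4, 7}  B4 = {3, 4, 7, 9}  B5 = {3, 5, 7, 9}  B6 = {3, 4, 8, 9}
Tree: B1–B2, B1–B3, B1–B4, B4–B5, B4–B6

The largest bag has 4 vertices, giving width 3; this decomposition certifies tw(G) ≤ 3. Conversely, {2, 4, 6, 7} is a clique of size 4, and the vertices of any clique must share a bag in every tree decomposition; so some bag has ≥ 4 vertices and tw(G) ≥ 3. The upper and lower bounds meet at 3, so that is the treewidth.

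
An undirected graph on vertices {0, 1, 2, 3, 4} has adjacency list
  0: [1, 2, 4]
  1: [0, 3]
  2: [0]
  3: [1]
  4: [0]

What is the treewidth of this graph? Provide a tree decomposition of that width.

Treewidth 1.
Bags: B1 = {0, 4}  B2 = {0, 1}  B3 = {1, 3}  B4 = {0, 2}
Tree: B1–B2, B2–B3, B2–B4

Each bag holds 2 vertices, so the decomposition has width 1, which upper-bounds the treewidth. Since G has at least one edge (e.g. 0–4), it is not an edgeless graph, so tw(G) ≥ 1. Hence tw(G) = 1 exactly.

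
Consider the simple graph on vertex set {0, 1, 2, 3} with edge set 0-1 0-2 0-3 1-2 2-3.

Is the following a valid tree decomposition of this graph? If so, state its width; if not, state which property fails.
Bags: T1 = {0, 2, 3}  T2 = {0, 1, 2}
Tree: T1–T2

Yes; width 2.

Vertex coverage: the bags together contain {0, 1, 2, 3}, the full vertex set. Edge coverage: each edge of G has both endpoints in at least one bag. Running intersection: for every vertex, the bags containing it form a connected subtree. All three properties hold, so this is a valid tree decomposition of width max|bag| − 1 = 2, and hence tw(G) ≤ 2.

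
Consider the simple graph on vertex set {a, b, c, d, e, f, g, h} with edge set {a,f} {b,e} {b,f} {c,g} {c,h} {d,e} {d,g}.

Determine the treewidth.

1

A width-1 tree decomposition is:
Bags: B1 = {a, f}  B2 = {b, f}  B3 = {b, e}  B4 = {d, e}  B5 = {d, g}  B6 = {c, g}  B7 = {c, h}
Tree: B1–B2, B2–B3, B3–B4, B4–B5, B5–B6, B6–B7
Every bag has size at most 2, so the width is 2 − 1 = 1 and tw(G) ≤ 1. Since G has at least one edge (e.g. a–f), it is not an edgeless graph, so tw(G) ≥ 1. The upper and lower bounds meet at 1, so that is the treewidth.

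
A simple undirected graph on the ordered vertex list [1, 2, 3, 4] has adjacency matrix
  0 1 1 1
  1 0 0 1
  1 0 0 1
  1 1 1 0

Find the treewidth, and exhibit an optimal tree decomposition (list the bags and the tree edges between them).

Treewidth 2.
One such decomposition:
Bags: B1 = {1, 2, 4}  B2 = {1, 3, 4}
Tree: B1–B2

Every bag has size at most 3, so the width is 3 − 1 = 2 and tw(G) ≤ 2. For the lower bound, the 3 vertices {1, 2, 4} are pairwise adjacent, and any tree decomposition puts a clique entirely inside one bag — forcing width ≥ 2. Combining the bounds, tw(G) = 2.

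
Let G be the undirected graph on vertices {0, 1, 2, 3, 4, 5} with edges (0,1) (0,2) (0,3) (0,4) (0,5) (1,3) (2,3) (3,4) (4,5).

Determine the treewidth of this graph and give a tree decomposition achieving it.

Every bag has size at most 3, so the width is 3 − 1 = 2 and tw(G) ≤ 2. Conversely, {0, 1, 3} is a clique of size 3, and the vertices of any clique must share a bag in every tree decomposition; so some bag has ≥ 3 vertices and tw(G) ≥ 2. Combining the bounds, tw(G) = 2.

Treewidth 2.
Bags: B1 = {0, 4, 5}  B2 = {0, 3, 4}  B3 = {0, 2, 3}  B4 = {0, 1, 3}
Tree: B1–B2, B2–B3, B3–B4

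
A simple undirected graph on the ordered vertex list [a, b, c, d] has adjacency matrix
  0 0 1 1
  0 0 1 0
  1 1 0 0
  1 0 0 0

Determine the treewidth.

A width-1 tree decomposition is:
Bags: B1 = {a, d}  B2 = {a, c}  B3 = {b, c}
Tree: B1–B2, B2–B3
Each bag holds 2 vertices, so the decomposition has width 1, which upper-bounds the treewidth. G has an edge, so its treewidth is at least 1. Combining the bounds, tw(G) = 1.

1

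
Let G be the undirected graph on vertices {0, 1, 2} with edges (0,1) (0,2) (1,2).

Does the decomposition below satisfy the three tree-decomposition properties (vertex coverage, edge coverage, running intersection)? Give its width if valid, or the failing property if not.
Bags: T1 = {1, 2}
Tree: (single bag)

A tree decomposition must satisfy three properties: every vertex lies in some bag; for every edge, both endpoints lie together in some bag; and for every vertex, the bags containing it form a connected subtree. Here vertex 0 appears in no bag, so the decomposition is invalid.

No — vertex 0 appears in no bag.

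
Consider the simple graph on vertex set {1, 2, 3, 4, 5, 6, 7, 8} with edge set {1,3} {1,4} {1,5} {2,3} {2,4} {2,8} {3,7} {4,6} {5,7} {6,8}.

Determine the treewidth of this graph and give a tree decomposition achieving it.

Each bag holds 3 vertices, so the decomposition has width 2, which upper-bounds the treewidth. The edges 6–8–2–4–6 form a cycle, so G is not a tree and its treewidth is at least 2. Combining the bounds, tw(G) = 2.

Treewidth 2.
Bags: B1 = {4, 6, 8}  B2 = {2, 4, 8}  B3 = {1, 2, 4}  B4 = {1, 2, 3}  B5 = {1, 3, 5}  B6 = {3, 5, 7}
Tree: B1–B2, B2–B3, B3–B4, B4–B5, B5–B6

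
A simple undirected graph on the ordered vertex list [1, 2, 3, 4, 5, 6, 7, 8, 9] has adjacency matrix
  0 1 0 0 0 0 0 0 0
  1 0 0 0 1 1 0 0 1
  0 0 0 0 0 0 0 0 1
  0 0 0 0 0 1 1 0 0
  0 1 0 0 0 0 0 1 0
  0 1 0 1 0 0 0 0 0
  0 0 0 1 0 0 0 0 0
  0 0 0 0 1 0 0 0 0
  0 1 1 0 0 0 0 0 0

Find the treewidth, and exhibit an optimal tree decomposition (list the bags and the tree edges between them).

Every bag has size at most 2, so the width is 2 − 1 = 1 and tw(G) ≤ 1. Since G has at least one edge (e.g. 6–2), it is not an edgeless graph, so tw(G) ≥ 1. The upper and lower bounds meet at 1, so that is the treewidth.

Treewidth 1.
One such decomposition:
Bags: B1 = {2, 6}  B2 = {2, 5}  B3 = {1, 2}  B4 = {5, 8}  B5 = {2, 9}  B6 = {4, 6}  B7 = {4, 7}  B8 = {3, 9}
Tree: B1–B2, B1–B3, B2–B4, B3–B5, B1–B6, B6–B7, B5–B8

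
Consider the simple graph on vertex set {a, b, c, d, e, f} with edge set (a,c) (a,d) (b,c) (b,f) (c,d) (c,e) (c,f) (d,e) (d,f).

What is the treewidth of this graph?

A width-2 tree decomposition is:
Bags: B1 = {c, d, e}  B2 = {c, d, f}  B3 = {b, c, f}  B4 = {a, c, d}
Tree: B1–B2, B2–B3, B1–B4
Each bag holds 3 vertices, so the decomposition has width 2, which upper-bounds the treewidth. On the other hand G contains the 3-clique {c, d, e}. A clique must lie in a single bag of any decomposition, so no decomposition can have width below 2. Therefore the treewidth is 2.

2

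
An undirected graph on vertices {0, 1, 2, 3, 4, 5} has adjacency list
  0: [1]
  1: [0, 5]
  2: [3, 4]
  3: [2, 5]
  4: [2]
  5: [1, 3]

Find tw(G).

1

A width-1 tree decomposition is:
Bags: B1 = {2, 4}  B2 = {2, 3}  B3 = {3, 5}  B4 = {1, 5}  B5 = {0, 1}
Tree: B1–B2, B2–B3, B3–B4, B4–B5
The largest bag has 2 vertices, giving width 1; this decomposition certifies tw(G) ≤ 1. Since G has at least one edge (e.g. 4–2), it is not an edgeless graph, so tw(G) ≥ 1. Therefore the treewidth is 1.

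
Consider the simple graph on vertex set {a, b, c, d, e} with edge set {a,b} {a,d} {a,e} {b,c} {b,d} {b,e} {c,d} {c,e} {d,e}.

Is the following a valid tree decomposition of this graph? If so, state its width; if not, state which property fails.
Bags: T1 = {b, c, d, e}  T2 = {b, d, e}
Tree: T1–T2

No — vertex a appears in no bag.

A tree decomposition must satisfy three properties: every vertex lies in some bag; for every edge, both endpoints lie together in some bag; and for every vertex, the bags containing it form a connected subtree. Here vertex a appears in no bag, so the decomposition is invalid.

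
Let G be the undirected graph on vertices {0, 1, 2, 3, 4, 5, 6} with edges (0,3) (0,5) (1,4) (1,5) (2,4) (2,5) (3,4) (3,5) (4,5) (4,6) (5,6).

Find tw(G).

A width-2 tree decomposition is:
Bags: B1 = {4, 5, 6}  B2 = {1, 4, 5}  B3 = {2, 4, 5}  B4 = {3, 4, 5}  B5 = {0, 3, 5}
Tree: B1–B2, B2–B3, B2–B4, B4–B5
Every bag has size at most 3, so the width is 3 − 1 = 2 and tw(G) ≤ 2. For the lower bound, the 3 vertices {0, 3, 5} are pairwise adjacent, and any tree decomposition puts a clique entirely inside one bag — forcing width ≥ 2. Combining the bounds, tw(G) = 2.

2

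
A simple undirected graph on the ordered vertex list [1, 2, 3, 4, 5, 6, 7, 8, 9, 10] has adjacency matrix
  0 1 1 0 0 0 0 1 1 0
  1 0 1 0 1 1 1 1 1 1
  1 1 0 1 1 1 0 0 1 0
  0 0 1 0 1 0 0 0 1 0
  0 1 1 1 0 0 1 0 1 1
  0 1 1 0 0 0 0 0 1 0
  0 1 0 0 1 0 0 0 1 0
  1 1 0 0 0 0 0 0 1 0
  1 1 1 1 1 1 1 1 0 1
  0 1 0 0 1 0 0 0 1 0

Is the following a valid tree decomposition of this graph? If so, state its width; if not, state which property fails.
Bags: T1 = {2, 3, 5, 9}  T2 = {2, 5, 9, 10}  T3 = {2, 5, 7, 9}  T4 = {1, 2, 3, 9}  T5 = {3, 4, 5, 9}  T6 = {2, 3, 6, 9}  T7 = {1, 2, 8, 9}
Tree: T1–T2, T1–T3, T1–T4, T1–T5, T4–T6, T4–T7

Yes; width 3.

Checking the three conditions: (i) the bags cover all of {1, 2, 3, 4, 5, 6, 7, 8, 9, 10}; (ii) for each edge, some bag contains both endpoints; (iii) the bags containing any fixed vertex form a subtree. All hold, so the decomposition is valid with width 4 − 1 = 3.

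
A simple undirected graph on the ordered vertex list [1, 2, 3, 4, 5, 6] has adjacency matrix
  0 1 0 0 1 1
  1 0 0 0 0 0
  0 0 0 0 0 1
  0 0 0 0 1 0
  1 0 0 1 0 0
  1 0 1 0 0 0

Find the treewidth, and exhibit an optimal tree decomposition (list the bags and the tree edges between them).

Treewidth 1.
One optimal decomposition is:
Bags: B1 = {1, 6}  B2 = {1, 5}  B3 = {4, 5}  B4 = {3, 6}  B5 = {1, 2}
Tree: B1–B2, B2–B3, B1–B4, B2–B5

Each bag holds 2 vertices, so the decomposition has width 1, which upper-bounds the treewidth. Since G has at least one edge (e.g. 6–1), it is not an edgeless graph, so tw(G) ≥ 1. Combining the bounds, tw(G) = 1.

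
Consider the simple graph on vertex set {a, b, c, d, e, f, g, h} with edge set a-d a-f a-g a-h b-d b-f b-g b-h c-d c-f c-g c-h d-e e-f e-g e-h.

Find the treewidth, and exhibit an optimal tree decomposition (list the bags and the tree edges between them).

Treewidth 4.
One such decomposition:
Bags: B1 = {d, e, f, g, h}  B2 = {a, d, f, g, h}  B3 = {c, d, f, g, h}  B4 = {b, d, f, g, h}
Tree: B1–B2, B2–B3, B3–B4

The largest bag has 5 vertices, giving width 4; this decomposition certifies tw(G) ≤ 4. For the lower bound: the 5 vertex sets {e,f}, {a,g}, {c,d}, {h}, {b} are disjoint, each induces a connected subgraph, and every pair is joined by at least one edge of G. Contracting each set to a single vertex therefore yields K_{5} as a minor, and since treewidth is minor-monotone, tw(G) ≥ tw(K_{5}) = 4. Combining the bounds, tw(G) = 4.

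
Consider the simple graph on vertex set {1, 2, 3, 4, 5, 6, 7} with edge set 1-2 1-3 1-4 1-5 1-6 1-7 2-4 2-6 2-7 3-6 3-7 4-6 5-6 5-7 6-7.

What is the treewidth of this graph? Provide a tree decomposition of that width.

Treewidth 3.
Bags: B1 = {1, 2, 6, 7}  B2 = {1, 3, 6, 7}  B3 = {1, 5, 6, 7}  B4 = {1, 2, 4, 6}
Tree: B1–B2, B2–B3, B1–B4

Every bag has size at most 4, so the width is 4 − 1 = 3 and tw(G) ≤ 3. For the lower bound, the 4 vertices {1, 2, 4, 6} are pairwise adjacent, and any tree decomposition puts a clique entirely inside one bag — forcing width ≥ 3. Combining the bounds, tw(G) = 3.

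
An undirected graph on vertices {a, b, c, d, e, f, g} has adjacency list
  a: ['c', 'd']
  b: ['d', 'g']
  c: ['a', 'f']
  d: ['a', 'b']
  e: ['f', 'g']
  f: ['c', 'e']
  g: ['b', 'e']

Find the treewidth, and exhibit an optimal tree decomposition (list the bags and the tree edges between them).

Treewidth 2.
One optimal decomposition is:
Bags: B1 = {c, e, f}  B2 = {c, e, g}  B3 = {b, c, g}  B4 = {b, c, d}  B5 = {a, c, d}
Tree: B1–B2, B2–B3, B3–B4, B4–B5

The largest bag has 3 vertices, giving width 2; this decomposition certifies tw(G) ≤ 2. The edges c–f–e–g–b–d–a–c form a cycle, so G is not a tree and its treewidth is at least 2. Therefore the treewidth is 2.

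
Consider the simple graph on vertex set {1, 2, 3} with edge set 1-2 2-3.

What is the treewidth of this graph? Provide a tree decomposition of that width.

Each bag holds 2 vertices, so the decomposition has width 1, which upper-bounds the treewidth. G has an edge, so its treewidth is at least 1. Hence tw(G) = 1 exactly.

Treewidth 1.
One optimal decomposition is:
Bags: B1 = {2, 3}  B2 = {1, 2}
Tree: B1–B2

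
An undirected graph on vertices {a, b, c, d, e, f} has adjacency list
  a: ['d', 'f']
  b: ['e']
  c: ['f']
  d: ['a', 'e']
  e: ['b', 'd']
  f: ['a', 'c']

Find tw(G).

1

A width-1 tree decomposition is:
Bags: B1 = {b, e}  B2 = {d, e}  B3 = {a, d}  B4 = {a, f}  B5 = {c, f}
Tree: B1–B2, B2–B3, B3–B4, B4–B5
Every bag has size at most 2, so the width is 2 − 1 = 1 and tw(G) ≤ 1. Since G has at least one edge (e.g. b–e), it is not an edgeless graph, so tw(G) ≥ 1. Therefore the treewidth is 1.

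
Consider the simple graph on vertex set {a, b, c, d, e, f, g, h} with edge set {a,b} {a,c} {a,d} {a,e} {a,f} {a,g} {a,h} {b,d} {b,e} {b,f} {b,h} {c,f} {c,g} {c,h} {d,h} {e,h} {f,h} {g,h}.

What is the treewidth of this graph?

A width-3 tree decomposition is:
Bags: B1 = {a, b, f, h}  B2 = {a, b, e, h}  B3 = {a, c, f, h}  B4 = {a, c, g, h}  B5 = {a, b, d, h}
Tree: B1–B2, B1–B3, B3–B4, B2–B5
Every bag has size at most 4, so the width is 4 − 1 = 3 and tw(G) ≤ 3. For the lower bound, the 4 vertices {a, c, g, h} are pairwise adjacent, and any tree decomposition puts a clique entirely inside one bag — forcing width ≥ 3. Hence tw(G) = 3 exactly.

3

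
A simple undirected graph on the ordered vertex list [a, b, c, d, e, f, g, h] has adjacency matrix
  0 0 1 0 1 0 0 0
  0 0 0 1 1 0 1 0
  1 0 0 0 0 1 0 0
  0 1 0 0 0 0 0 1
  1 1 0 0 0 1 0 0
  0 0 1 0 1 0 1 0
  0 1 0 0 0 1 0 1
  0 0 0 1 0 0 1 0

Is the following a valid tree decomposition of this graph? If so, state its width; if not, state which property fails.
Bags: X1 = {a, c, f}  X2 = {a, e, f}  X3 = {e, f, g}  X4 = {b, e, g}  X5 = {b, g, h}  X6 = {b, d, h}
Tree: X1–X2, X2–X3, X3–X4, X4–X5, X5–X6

Checking the three conditions: (i) the bags cover all of {a, b, c, d, e, f, g, h}; (ii) for each edge, some bag contains both endpoints; (iii) the bags containing any fixed vertex form a subtree. All hold, so the decomposition is valid with width 3 − 1 = 2.

Yes; width 2.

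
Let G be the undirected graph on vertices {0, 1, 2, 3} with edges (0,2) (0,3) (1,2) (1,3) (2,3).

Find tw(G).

A width-2 tree decomposition is:
Bags: B1 = {0, 2, 3}  B2 = {1, 2, 3}
Tree: B1–B2
Every bag has size at most 3, so the width is 3 − 1 = 2 and tw(G) ≤ 2. On the other hand G contains the 3-clique {0, 2, 3}. A clique must lie in a single bag of any decomposition, so no decomposition can have width below 2. The upper and lower bounds meet at 2, so that is the treewidth.

2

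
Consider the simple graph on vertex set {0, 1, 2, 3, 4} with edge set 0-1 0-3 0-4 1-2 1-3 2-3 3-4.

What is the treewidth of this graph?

2

A width-2 tree decomposition is:
Bags: B1 = {1, 2, 3}  B2 = {0, 1, 3}  B3 = {0, 3, 4}
Tree: B1–B2, B2–B3
The largest bag has 3 vertices, giving width 2; this decomposition certifies tw(G) ≤ 2. On the other hand G contains the 3-clique {0, 1, 3}. A clique must lie in a single bag of any decomposition, so no decomposition can have width below 2. The upper and lower bounds meet at 2, so that is the treewidth.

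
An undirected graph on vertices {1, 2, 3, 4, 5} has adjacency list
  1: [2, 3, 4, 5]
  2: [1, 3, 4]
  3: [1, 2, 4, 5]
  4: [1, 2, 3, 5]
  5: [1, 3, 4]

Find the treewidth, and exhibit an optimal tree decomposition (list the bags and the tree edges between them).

Each bag holds 4 vertices, so the decomposition has width 3, which upper-bounds the treewidth. On the other hand G contains the 4-clique {1, 2, 3, 4}. A clique must lie in a single bag of any decomposition, so no decomposition can have width below 3. Hence tw(G) = 3 exactly.

Treewidth 3.
Bags: B1 = {1, 2, 3, 4}  B2 = {1, 3, 4, 5}
Tree: B1–B2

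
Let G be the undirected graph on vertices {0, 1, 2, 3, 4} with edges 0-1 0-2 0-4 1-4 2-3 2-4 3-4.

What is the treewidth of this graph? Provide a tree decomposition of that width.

Treewidth 2.
One optimal decomposition is:
Bags: B1 = {0, 2, 4}  B2 = {2, 3, 4}  B3 = {0, 1, 4}
Tree: B1–B2, B1–B3

Every bag has size at most 3, so the width is 3 − 1 = 2 and tw(G) ≤ 2. For the lower bound, the 3 vertices {0, 1, 4} are pairwise adjacent, and any tree decomposition puts a clique entirely inside one bag — forcing width ≥ 2. Combining the bounds, tw(G) = 2.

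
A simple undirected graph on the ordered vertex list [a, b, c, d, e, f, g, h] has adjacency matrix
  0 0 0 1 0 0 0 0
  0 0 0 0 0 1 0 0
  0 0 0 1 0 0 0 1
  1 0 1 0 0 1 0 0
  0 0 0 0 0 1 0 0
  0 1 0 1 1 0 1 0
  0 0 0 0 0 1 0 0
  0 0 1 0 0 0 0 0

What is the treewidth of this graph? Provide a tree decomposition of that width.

Each bag holds 2 vertices, so the decomposition has width 1, which upper-bounds the treewidth. Any graph with an edge has treewidth ≥ 1, and G has the edge f–d. Combining the bounds, tw(G) = 1.

Treewidth 1.
One optimal decomposition is:
Bags: B1 = {d, f}  B2 = {c, d}  B3 = {c, h}  B4 = {b, f}  B5 = {e, f}  B6 = {a, d}  B7 = {f, g}
Tree: B1–B2, B2–B3, B1–B4, B4–B5, B2–B6, B5–B7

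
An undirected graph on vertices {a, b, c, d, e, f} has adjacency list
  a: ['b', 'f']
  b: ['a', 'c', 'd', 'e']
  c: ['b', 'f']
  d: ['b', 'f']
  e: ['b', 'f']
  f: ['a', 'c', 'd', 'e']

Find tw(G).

A width-2 tree decomposition is:
Bags: B1 = {b, d, f}  B2 = {b, c, f}  B3 = {a, b, f}  B4 = {b, e, f}
Tree: B1–B2, B2–B3, B3–B4
The largest bag has 3 vertices, giving width 2; this decomposition certifies tw(G) ≤ 2. For the lower bound, G contains the cycle d–b–c–f–d, so G is not a forest; only forests have treewidth ≤ 1, hence tw(G) ≥ 2. Therefore the treewidth is 2.

2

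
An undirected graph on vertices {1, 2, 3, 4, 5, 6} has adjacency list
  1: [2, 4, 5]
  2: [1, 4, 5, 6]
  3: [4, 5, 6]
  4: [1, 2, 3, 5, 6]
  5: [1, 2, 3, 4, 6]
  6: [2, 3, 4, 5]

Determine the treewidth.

3

A width-3 tree decomposition is:
Bags: B1 = {2, 4, 5, 6}  B2 = {3, 4, 5, 6}  B3 = {1, 2, 4, 5}
Tree: B1–B2, B1–B3
Each bag holds 4 vertices, so the decomposition has width 3, which upper-bounds the treewidth. On the other hand G contains the 4-clique {1, 2, 4, 5}. A clique must lie in a single bag of any decomposition, so no decomposition can have width below 3. Hence tw(G) = 3 exactly.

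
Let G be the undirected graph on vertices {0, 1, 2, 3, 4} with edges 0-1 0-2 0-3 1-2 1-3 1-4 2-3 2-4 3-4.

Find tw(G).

A width-3 tree decomposition is:
Bags: B1 = {0, 1, 2, 3}  B2 = {1, 2, 3, 4}
Tree: B1–B2
The largest bag has 4 vertices, giving width 3; this decomposition certifies tw(G) ≤ 3. For the lower bound, the 4 vertices {0, 1, 2, 3} are pairwise adjacent, and any tree decomposition puts a clique entirely inside one bag — forcing width ≥ 3. Hence tw(G) = 3 exactly.

3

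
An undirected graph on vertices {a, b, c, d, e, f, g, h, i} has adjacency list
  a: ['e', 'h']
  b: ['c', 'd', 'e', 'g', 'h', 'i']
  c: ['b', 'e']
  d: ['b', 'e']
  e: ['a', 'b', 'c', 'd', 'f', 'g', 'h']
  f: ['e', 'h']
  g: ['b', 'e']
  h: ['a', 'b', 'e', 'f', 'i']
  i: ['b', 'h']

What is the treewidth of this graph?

2

A width-2 tree decomposition is:
Bags: B1 = {b, e, h}  B2 = {b, e, g}  B3 = {b, c, e}  B4 = {b, d, e}  B5 = {e, f, h}  B6 = {a, e, h}  B7 = {b, h, i}
Tree: B1–B2, B1–B3, B2–B4, B1–B5, B5–B6, B1–B7
Every bag has size at most 3, so the width is 3 − 1 = 2 and tw(G) ≤ 2. For the lower bound, the 3 vertices {a, e, h} are pairwise adjacent, and any tree decomposition puts a clique entirely inside one bag — forcing width ≥ 2. Therefore the treewidth is 2.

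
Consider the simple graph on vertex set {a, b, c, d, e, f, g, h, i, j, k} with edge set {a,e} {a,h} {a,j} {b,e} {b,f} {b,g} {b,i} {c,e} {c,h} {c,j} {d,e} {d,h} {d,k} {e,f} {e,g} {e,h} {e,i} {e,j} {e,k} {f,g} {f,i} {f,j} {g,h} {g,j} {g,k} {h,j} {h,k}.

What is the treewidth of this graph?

3

A width-3 tree decomposition is:
Bags: B1 = {c, e, h, j}  B2 = {e, g, h, j}  B3 = {a, e, h, j}  B4 = {e, f, g, j}  B5 = {e, g, h, k}  B6 = {d, e, h, k}  B7 = {b, e, f, g}  B8 = {b, e, f, i}
Tree: B1–B2, B2–B3, B2–B4, B2–B5, B5–B6, B4–B7, B7–B8
Each bag holds 4 vertices, so the decomposition has width 3, which upper-bounds the treewidth. For the lower bound, the 4 vertices {d, e, h, k} are pairwise adjacent, and any tree decomposition puts a clique entirely inside one bag — forcing width ≥ 3. Combining the bounds, tw(G) = 3.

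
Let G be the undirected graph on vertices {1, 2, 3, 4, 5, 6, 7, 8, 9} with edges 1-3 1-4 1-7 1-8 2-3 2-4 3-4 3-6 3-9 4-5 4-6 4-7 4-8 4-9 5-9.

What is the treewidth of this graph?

A width-2 tree decomposition is:
Bags: B1 = {3, 4, 6}  B2 = {1, 3, 4}  B3 = {2, 3, 4}  B4 = {3, 4, 9}  B5 = {1, 4, 7}  B6 = {4, 5, 9}  B7 = {1, 4, 8}
Tree: B1–B2, B2–B3, B2–B4, B2–B5, B4–B6, B5–B7
The largest bag has 3 vertices, giving width 2; this decomposition certifies tw(G) ≤ 2. Conversely, {1, 4, 8} is a clique of size 3, and the vertices of any clique must share a bag in every tree decomposition; so some bag has ≥ 3 vertices and tw(G) ≥ 2. Therefore the treewidth is 2.

2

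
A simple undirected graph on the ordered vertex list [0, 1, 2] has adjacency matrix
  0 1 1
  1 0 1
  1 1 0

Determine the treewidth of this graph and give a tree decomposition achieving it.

Treewidth 2.
One optimal decomposition is:
Bags: B1 = {0, 1, 2}
Tree: (single bag)

With just one bag of size 3, the width is 3 − 1 = 2, so tw(G) ≤ 2. On the other hand G contains the 3-clique {0, 1, 2}. A clique must lie in a single bag of any decomposition, so no decomposition can have width below 2. The upper and lower bounds meet at 2, so that is the treewidth.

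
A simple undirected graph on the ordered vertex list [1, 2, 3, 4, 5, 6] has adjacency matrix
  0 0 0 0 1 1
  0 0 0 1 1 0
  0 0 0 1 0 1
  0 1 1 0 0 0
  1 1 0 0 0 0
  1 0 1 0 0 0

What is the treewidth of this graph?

A width-2 tree decomposition is:
Bags: B1 = {1, 5, 6}  B2 = {2, 5, 6}  B3 = {2, 4, 6}  B4 = {3, 4, 6}
Tree: B1–B2, B2–B3, B3–B4
The largest bag has 3 vertices, giving width 2; this decomposition certifies tw(G) ≤ 2. The edges 6–1–5–2–4–3–6 form a cycle, so G is not a tree and its treewidth is at least 2. Hence tw(G) = 2 exactly.

2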